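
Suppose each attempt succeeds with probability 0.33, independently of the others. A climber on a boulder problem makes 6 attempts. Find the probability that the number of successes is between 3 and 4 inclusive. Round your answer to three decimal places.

0.296

X ~ Binomial(6, 0.33); P(3 ≤ X ≤ 4) = Σ C(6,k) p^k (1−p)^(6−k) over k:
  k=3: C(6,3)·0.33^3·0.67^3 = 0.21617
  k=4: C(6,4)·0.33^4·0.67^2 = 0.07985
Total = 0.29602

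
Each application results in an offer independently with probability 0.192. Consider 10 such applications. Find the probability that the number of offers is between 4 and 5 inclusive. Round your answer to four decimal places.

0.1021

X ~ Binomial(10, 0.192); P(4 ≤ X ≤ 5) = Σ C(10,k) p^k (1−p)^(10−k) over k:
  k=4: C(10,4)·0.192^4·0.808^6 = 0.079413
  k=5: C(10,5)·0.192^5·0.808^5 = 0.022645
Total = 0.102058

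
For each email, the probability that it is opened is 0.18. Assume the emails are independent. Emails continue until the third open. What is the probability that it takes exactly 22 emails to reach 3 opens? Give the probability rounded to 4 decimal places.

Y = trial on which the third success occurs; negative binomial, r=3, p=0.18.
P(Y=22) = C(21,2) · p^3 · (1−p)^19
= 210 · 0.005832 · 0.023039 = 0.028216

0.0282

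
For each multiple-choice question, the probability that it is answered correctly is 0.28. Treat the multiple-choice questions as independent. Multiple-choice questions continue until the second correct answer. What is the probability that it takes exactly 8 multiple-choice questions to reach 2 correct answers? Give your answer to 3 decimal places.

0.076

Y = trial on which the second success occurs; negative binomial, r=2, p=0.28.
P(Y=8) = C(7,1) · p^2 · (1−p)^6
= 7 · 0.0784 · 0.13931 = 0.07646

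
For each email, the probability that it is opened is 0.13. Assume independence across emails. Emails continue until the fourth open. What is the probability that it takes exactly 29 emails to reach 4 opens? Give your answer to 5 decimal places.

0.02878

Y = trial on which the fourth success occurs; negative binomial, r=4, p=0.13.
P(Y=29) = C(28,3) · p^4 · (1−p)^25
= 3276 · 0.00028561 · 0.03076 = 0.0287805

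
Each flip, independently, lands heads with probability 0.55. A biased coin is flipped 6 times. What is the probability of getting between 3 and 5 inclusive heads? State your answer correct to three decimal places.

X ~ Binomial(6, 0.55); P(3 ≤ X ≤ 5) = Σ C(6,k) p^k (1−p)^(6−k) over k:
  k=3: C(6,3)·0.55^3·0.45^3 = 0.30322
  k=4: C(6,4)·0.55^4·0.45^2 = 0.27795
  k=5: C(6,5)·0.55^5·0.45^1 = 0.13589
Total = 0.71706

0.717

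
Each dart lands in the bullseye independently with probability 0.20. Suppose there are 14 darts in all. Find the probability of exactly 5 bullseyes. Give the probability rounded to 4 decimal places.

0.0860

X ~ Binomial(n=14, p=0.20).
P(X=5) = C(14,5) · p^5 · (1−p)^9
= 2002 · 0.00032 · 0.13422 = 0.085985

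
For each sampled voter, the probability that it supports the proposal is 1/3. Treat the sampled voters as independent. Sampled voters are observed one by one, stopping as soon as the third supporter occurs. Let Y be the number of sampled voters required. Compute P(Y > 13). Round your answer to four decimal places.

Needing more than 13 sampled voters ⇔ fewer than 3 successes in the first 13. With X ~ Binomial(13, 0.333333), P(Y > 13) = P(X ≤ 2).
  k=0: C(13,0)·0.333333^0·0.666667^13 = 0.005138
  k=1: C(13,1)·0.333333^1·0.666667^12 = 0.033399
  k=2: C(13,2)·0.333333^2·0.666667^11 = 0.100196
P(X ≤ 2) = 0.138732

0.1387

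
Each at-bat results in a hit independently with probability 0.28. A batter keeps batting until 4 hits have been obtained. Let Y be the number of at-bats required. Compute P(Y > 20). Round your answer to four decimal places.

0.1466

Needing more than 20 at-bats ⇔ fewer than 4 successes in the first 20. With X ~ Binomial(20, 0.28), P(Y > 20) = P(X ≤ 3).
  k=0: C(20,0)·0.28^0·0.72^20 = 0.001402
  k=1: C(20,1)·0.28^1·0.72^19 = 0.010902
  k=2: C(20,2)·0.28^2·0.72^18 = 0.040277
  k=3: C(20,3)·0.28^3·0.72^17 = 0.093979
P(X ≤ 3) = 0.146560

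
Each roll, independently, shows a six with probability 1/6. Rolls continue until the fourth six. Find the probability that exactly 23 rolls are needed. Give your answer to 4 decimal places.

Y = trial on which the fourth success occurs; negative binomial, r=4, p=0.166667.
P(Y=23) = C(22,3) · p^4 · (1−p)^19
= 1540 · 0.0007716 · 0.031301 = 0.037194

0.0372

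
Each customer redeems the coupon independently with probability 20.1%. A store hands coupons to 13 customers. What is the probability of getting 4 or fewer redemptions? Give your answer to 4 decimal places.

X ~ Binomial(13, 0.201); P(X ≤ 4) = Σ C(13,k) p^k (1−p)^(13−k) over k:
  k=0: C(13,0)·0.201^0·0.799^13 = 0.054089
  k=1: C(13,1)·0.201^1·0.799^12 = 0.176889
  k=2: C(13,2)·0.201^2·0.799^11 = 0.266994
  k=3: C(13,3)·0.201^3·0.799^10 = 0.246276
  k=4: C(13,4)·0.201^4·0.799^9 = 0.154886
Total = 0.899133

0.8991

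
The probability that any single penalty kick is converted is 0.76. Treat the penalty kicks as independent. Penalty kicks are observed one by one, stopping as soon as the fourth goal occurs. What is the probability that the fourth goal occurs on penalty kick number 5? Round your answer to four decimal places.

Y = trial on which the fourth success occurs; negative binomial, r=4, p=0.76.
P(Y=5) = C(4,3) · p^4 · (1−p)^1
= 4 · 0.33362 · 0.24 = 0.320277

0.3203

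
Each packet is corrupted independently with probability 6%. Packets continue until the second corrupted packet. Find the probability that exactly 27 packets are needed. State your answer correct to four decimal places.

0.0199

Y = trial on which the second success occurs; negative binomial, r=2, p=0.06.
P(Y=27) = C(26,1) · p^2 · (1−p)^25
= 26 · 0.0036 · 0.21291 = 0.019928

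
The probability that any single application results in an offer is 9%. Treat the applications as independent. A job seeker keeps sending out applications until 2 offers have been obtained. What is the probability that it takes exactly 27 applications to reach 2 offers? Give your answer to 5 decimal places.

Y = trial on which the second success occurs; negative binomial, r=2, p=0.09.
P(Y=27) = C(26,1) · p^2 · (1−p)^25
= 26 · 0.0081 · 0.094631 = 0.0199294

0.01993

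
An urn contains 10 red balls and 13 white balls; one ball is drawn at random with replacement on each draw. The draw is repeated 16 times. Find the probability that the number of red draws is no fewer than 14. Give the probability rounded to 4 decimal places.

X ~ Binomial(16, 0.434783); P(X ≥ 14) = Σ C(16,k) p^k (1−p)^(16−k) over k:
  k=14: C(16,14)·0.434783^14·0.565217^2 = 0.000331
  k=15: C(16,15)·0.434783^15·0.565217^1 = 0.000034
  k=16: C(16,16)·0.434783^16·0.565217^0 = 0.000002
Total = 0.000366

0.0004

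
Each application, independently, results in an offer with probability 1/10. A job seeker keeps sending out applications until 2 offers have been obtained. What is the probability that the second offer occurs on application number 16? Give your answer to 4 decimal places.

0.0343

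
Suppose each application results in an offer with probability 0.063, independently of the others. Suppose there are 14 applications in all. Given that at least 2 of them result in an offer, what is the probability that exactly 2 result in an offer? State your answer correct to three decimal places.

X ~ Binomial(14, 0.063). Want P(X=2 | X≥2) = P(X=2) / P(X≥2).
P(X=2) = C(14,2)·0.063^2·0.937^12 = 0.16542
P(X≥2) = 1 − 0.40212 − 0.37852 = 0.21937
Ratio = 0.16542 / 0.21937 = 0.75410

0.754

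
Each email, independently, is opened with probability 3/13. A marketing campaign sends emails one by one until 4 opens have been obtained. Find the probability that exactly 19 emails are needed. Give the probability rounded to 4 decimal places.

Y = trial on which the fourth success occurs; negative binomial, r=4, p=0.230769.
P(Y=19) = C(18,3) · p^4 · (1−p)^15
= 816 · 0.002836 · 0.019537 = 0.045212

0.0452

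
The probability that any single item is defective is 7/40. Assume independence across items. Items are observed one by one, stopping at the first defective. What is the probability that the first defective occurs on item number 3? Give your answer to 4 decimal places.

Geometric (trials to first success), p = 0.175.
P(Y = 3) = (1−p)^2 · p = 0.68063 · 0.175 = 0.119109

0.1191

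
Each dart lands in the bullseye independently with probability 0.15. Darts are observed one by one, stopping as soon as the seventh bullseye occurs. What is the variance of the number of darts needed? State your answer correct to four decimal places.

Y = total darts until the seventh success; negative binomial with r=7, p=0.15.
Var(Y) = r(1−p)/p² = 7·0.85 / 0.15² = 264.444444

264.4444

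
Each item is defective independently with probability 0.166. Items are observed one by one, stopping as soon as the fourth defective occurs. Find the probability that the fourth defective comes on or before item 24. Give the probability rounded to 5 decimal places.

Finishing within 24 items ⇔ at least 4 successes in the first 24. With X ~ Binomial(24, 0.166), P(Y ≤ 24) = 1 − P(X ≤ 3).
  k=0: C(24,0)·0.166^0·0.834^24 = 0.0128229
  k=1: C(24,1)·0.166^1·0.834^23 = 0.0612546
  k=2: C(24,2)·0.166^2·0.834^22 = 0.1402098
  k=3: C(24,3)·0.166^3·0.834^21 = 0.2046548
1 − 0.4189420 = 0.5810580

0.58106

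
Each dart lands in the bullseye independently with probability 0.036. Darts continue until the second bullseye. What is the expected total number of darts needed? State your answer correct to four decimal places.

55.5556

Y = total darts until the second success; negative binomial with r=2, p=0.036.
E[Y] = r / p = 2 / 0.036 = 55.555556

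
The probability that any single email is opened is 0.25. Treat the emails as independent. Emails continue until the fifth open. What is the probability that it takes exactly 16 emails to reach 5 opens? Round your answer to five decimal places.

Y = trial on which the fifth success occurs; negative binomial, r=5, p=0.25.
P(Y=16) = C(15,4) · p^5 · (1−p)^11
= 1365 · 0.00097656 · 0.042235 = 0.0562998

0.05630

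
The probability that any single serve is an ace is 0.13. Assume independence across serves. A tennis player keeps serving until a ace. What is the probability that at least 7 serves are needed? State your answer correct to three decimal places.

Y = number of serves to the first success; geometric, p = 0.13.
P(Y > 6) = P(first 6 all fail) = (1−p)^6 = 0.43363

0.434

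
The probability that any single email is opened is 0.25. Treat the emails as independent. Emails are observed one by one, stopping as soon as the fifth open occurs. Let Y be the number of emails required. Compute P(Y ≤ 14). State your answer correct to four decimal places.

0.2585

Finishing within 14 emails ⇔ at least 5 successes in the first 14. With X ~ Binomial(14, 0.25), P(Y ≤ 14) = 1 − P(X ≤ 4).
  k=0: C(14,0)·0.25^0·0.75^14 = 0.017818
  k=1: C(14,1)·0.25^1·0.75^13 = 0.083150
  k=2: C(14,2)·0.25^2·0.75^12 = 0.180159
  k=3: C(14,3)·0.25^3·0.75^11 = 0.240212
  k=4: C(14,4)·0.25^4·0.75^10 = 0.220195
1 − 0.741535 = 0.258465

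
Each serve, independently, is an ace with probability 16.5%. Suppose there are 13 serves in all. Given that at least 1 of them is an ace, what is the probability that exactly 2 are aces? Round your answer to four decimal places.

0.3232

X ~ Binomial(13, 0.165). Want P(X=2 | X≥1) = P(X=2) / P(X≥1).
P(X=2) = C(13,2)·0.165^2·0.835^11 = 0.292155
P(X≥1) = 1 − 0.095923 = 0.904077
Ratio = 0.292155 / 0.904077 = 0.323153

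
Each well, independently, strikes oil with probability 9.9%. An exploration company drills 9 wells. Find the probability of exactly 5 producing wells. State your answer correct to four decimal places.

X ~ Binomial(n=9, p=0.099).
P(X=5) = C(9,5) · p^5 · (1−p)^4
= 126 · 9.5099e-06 · 0.65902 = 0.000790

0.0008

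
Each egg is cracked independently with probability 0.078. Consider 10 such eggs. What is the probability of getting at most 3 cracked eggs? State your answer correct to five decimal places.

X ~ Binomial(10, 0.078); P(X ≤ 3) = Σ C(10,k) p^k (1−p)^(10−k) over k:
  k=0: C(10,0)·0.078^0·0.922^10 = 0.4439246
  k=1: C(10,1)·0.078^1·0.922^9 = 0.3755544
  k=2: C(10,2)·0.078^2·0.922^8 = 0.1429714
  k=3: C(10,3)·0.078^3·0.922^7 = 0.0322538
Total = 0.9947042

0.99470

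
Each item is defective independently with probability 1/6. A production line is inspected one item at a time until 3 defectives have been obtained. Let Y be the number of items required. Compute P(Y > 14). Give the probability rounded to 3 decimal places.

0.579

Needing more than 14 items ⇔ fewer than 3 successes in the first 14. With X ~ Binomial(14, 0.166667), P(Y > 14) = P(X ≤ 2).
  k=0: C(14,0)·0.166667^0·0.833333^14 = 0.07789
  k=1: C(14,1)·0.166667^1·0.833333^13 = 0.21808
  k=2: C(14,2)·0.166667^2·0.833333^12 = 0.28351
P(X ≤ 2) = 0.57948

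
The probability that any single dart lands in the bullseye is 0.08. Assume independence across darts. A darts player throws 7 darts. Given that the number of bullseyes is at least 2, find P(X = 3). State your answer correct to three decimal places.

0.125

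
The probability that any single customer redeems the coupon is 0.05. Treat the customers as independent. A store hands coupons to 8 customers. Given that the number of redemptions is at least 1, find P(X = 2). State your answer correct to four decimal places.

X ~ Binomial(8, 0.05). Want P(X=2 | X≥1) = P(X=2) / P(X≥1).
P(X=2) = C(8,2)·0.05^2·0.95^6 = 0.051456
P(X≥1) = 1 − 0.663420 = 0.336580
Ratio = 0.051456 / 0.336580 = 0.152880

0.1529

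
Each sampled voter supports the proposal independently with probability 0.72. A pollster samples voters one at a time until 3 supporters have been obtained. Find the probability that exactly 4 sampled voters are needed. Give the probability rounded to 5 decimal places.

Y = trial on which the third success occurs; negative binomial, r=3, p=0.72.
P(Y=4) = C(3,2) · p^3 · (1−p)^1
= 3 · 0.37325 · 0.28 = 0.3135283

0.31353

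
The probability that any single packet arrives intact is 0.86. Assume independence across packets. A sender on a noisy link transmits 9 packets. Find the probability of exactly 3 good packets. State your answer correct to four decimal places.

0.0004

X ~ Binomial(n=9, p=0.86).
P(X=3) = C(9,3) · p^3 · (1−p)^6
= 84 · 0.63606 · 7.5295e-06 = 0.000402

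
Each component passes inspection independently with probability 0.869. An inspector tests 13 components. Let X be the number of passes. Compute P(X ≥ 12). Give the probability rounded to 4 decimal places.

X ~ Binomial(13, 0.869); P(X ≥ 12) = Σ C(13,k) p^k (1−p)^(13−k) over k:
  k=12: C(13,12)·0.869^12·0.131^1 = 0.315829
  k=13: C(13,13)·0.869^13·0.131^0 = 0.161160
Total = 0.476989

0.4770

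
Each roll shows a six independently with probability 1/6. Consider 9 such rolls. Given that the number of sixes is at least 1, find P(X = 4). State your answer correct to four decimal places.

X ~ Binomial(9, 0.166667). Want P(X=4 | X≥1) = P(X=4) / P(X≥1).
P(X=4) = C(9,4)·0.166667^4·0.833333^5 = 0.039071
P(X≥1) = 1 − 0.193807 = 0.806193
Ratio = 0.039071 / 0.806193 = 0.048464

0.0485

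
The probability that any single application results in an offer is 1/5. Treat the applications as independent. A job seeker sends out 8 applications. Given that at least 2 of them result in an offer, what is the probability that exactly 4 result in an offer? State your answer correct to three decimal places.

0.092

X ~ Binomial(8, 0.20). Want P(X=4 | X≥2) = P(X=4) / P(X≥2).
P(X=4) = C(8,4)·0.20^4·0.80^4 = 0.04588
P(X≥2) = 1 − 0.16777 − 0.33554 = 0.49668
Ratio = 0.04588 / 0.49668 = 0.09236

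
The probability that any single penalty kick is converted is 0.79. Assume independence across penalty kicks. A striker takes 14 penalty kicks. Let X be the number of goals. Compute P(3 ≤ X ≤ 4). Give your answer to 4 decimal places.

0.0001

X ~ Binomial(14, 0.79); P(3 ≤ X ≤ 4) = Σ C(14,k) p^k (1−p)^(14−k) over k:
  k=3: C(14,3)·0.79^3·0.21^11 = 0.000006
  k=4: C(14,4)·0.79^4·0.21^10 = 0.000065
Total = 0.000071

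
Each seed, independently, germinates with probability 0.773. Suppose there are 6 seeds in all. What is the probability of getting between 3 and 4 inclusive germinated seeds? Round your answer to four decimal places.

0.3840

X ~ Binomial(6, 0.773); P(3 ≤ X ≤ 4) = Σ C(6,k) p^k (1−p)^(6−k) over k:
  k=3: C(6,3)·0.773^3·0.227^3 = 0.108055
  k=4: C(6,4)·0.773^4·0.227^2 = 0.275969
Total = 0.384025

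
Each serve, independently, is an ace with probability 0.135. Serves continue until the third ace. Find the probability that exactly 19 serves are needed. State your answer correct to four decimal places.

0.0370

Y = trial on which the third success occurs; negative binomial, r=3, p=0.135.
P(Y=19) = C(18,2) · p^3 · (1−p)^16
= 153 · 0.0024604 · 0.098233 = 0.036979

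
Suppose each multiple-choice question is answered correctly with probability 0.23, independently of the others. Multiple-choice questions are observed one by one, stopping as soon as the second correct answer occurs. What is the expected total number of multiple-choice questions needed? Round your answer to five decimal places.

8.69565

Y = total multiple-choice questions until the second success; negative binomial with r=2, p=0.23.
E[Y] = r / p = 2 / 0.23 = 8.6956522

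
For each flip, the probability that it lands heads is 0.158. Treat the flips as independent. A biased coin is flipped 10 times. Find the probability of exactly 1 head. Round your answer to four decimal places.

X ~ Binomial(n=10, p=0.158).
P(X=1) = C(10,1) · p^1 · (1−p)^9
= 10 · 0.158 · 0.21272 = 0.336098

0.3361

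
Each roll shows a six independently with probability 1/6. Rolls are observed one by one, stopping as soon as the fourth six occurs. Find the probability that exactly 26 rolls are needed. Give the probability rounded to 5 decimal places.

Y = trial on which the fourth success occurs; negative binomial, r=4, p=0.166667.
P(Y=26) = C(25,3) · p^4 · (1−p)^22
= 2300 · 0.0007716 · 0.018114 = 0.0321466

0.03215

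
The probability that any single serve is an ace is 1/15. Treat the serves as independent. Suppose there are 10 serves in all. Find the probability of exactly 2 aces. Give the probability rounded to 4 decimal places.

0.1152

X ~ Binomial(n=10, p=0.066667).
P(X=2) = C(10,2) · p^2 · (1−p)^8
= 45 · 0.0044444 · 0.57583 = 0.115166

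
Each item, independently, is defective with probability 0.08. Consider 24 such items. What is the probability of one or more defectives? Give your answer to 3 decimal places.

P(at least one) = 1 − P(none) = 1 − (1 − 0.08)^24
= 1 − 0.13518 = 0.86482

0.865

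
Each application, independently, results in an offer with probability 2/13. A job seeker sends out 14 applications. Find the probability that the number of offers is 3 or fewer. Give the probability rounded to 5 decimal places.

0.84310

X ~ Binomial(14, 0.153846); P(X ≤ 3) = Σ C(14,k) p^k (1−p)^(14−k) over k:
  k=0: C(14,0)·0.153846^0·0.846154^14 = 0.0964474
  k=1: C(14,1)·0.153846^1·0.846154^13 = 0.2455025
  k=2: C(14,2)·0.153846^2·0.846154^12 = 0.2901394
  k=3: C(14,3)·0.153846^3·0.846154^11 = 0.2110105
Total = 0.8430998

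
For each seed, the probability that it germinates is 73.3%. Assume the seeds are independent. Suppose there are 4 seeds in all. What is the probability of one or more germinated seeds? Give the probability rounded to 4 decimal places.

0.9949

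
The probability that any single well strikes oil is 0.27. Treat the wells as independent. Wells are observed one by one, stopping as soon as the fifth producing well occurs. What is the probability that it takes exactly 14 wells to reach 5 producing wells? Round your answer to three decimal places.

0.060

Y = trial on which the fifth success occurs; negative binomial, r=5, p=0.27.
P(Y=14) = C(13,4) · p^5 · (1−p)^9
= 715 · 0.0014349 · 0.058872 = 0.06040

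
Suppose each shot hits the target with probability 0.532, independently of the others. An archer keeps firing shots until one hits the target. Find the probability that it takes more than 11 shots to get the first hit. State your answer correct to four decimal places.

Y = number of shots to the first success; geometric, p = 0.532.
P(Y > 11) = P(first 11 all fail) = (1−p)^11 = 0.000236

0.0002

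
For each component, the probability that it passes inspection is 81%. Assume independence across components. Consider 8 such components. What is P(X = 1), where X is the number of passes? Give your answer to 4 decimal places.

X ~ Binomial(n=8, p=0.81).
P(X=1) = C(8,1) · p^1 · (1−p)^7
= 8 · 0.81 · 8.9387e-06 = 0.000058

0.0001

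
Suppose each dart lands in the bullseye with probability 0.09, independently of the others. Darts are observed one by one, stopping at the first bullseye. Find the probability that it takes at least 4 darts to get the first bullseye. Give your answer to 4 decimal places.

Y = number of darts to the first success; geometric, p = 0.09.
P(Y > 3) = P(first 3 all fail) = (1−p)^3 = 0.753571

0.7536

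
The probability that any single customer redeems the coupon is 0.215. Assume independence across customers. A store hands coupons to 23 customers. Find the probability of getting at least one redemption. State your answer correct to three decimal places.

P(at least one) = 1 − P(none) = 1 − (1 − 0.215)^23
= 1 − 0.00382 = 0.99618

0.996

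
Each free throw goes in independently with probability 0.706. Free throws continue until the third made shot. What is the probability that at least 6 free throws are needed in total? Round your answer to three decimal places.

0.155

Needing more than 5 free throws ⇔ fewer than 3 successes in the first 5. With X ~ Binomial(5, 0.706), P(Y > 5) = P(X ≤ 2).
  k=0: C(5,0)·0.706^0·0.294^5 = 0.00220
  k=1: C(5,1)·0.706^1·0.294^4 = 0.02637
  k=2: C(5,2)·0.706^2·0.294^3 = 0.12666
P(X ≤ 2) = 0.15523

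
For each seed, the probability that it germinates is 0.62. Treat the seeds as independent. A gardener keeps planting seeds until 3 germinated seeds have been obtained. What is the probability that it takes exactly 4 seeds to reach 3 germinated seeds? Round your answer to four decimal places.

0.2717

Y = trial on which the third success occurs; negative binomial, r=3, p=0.62.
P(Y=4) = C(3,2) · p^3 · (1−p)^1
= 3 · 0.23833 · 0.38 = 0.271694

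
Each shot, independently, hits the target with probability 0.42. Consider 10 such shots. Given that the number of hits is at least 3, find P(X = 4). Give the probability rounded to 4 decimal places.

0.2883

X ~ Binomial(10, 0.42). Want P(X=4 | X≥3) = P(X=4) / P(X≥3).
P(X=4) = C(10,4)·0.42^4·0.58^6 = 0.248762
P(X≥3) = 1 − 0.004308 − 0.031196 − 0.101656 = 0.862839
Ratio = 0.248762 / 0.862839 = 0.288307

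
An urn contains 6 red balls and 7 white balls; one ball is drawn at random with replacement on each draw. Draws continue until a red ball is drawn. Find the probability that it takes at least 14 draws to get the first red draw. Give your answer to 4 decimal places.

Y = number of draws to the first success; geometric, p = 0.461538.
P(Y > 13) = P(first 13 all fail) = (1−p)^13 = 0.000320

0.0003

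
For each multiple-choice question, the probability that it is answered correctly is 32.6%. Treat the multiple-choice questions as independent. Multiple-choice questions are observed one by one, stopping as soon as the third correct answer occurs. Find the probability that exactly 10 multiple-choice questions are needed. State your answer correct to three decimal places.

0.079

Y = trial on which the third success occurs; negative binomial, r=3, p=0.326.
P(Y=10) = C(9,2) · p^3 · (1−p)^7
= 36 · 0.034646 · 0.063186 = 0.07881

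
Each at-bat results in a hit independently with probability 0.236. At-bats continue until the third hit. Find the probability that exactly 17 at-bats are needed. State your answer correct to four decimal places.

0.0364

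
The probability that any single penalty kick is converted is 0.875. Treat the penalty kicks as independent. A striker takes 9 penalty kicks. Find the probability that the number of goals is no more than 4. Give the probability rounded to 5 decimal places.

X ~ Binomial(9, 0.875); P(X ≤ 4) = Σ C(9,k) p^k (1−p)^(9−k) over k:
  k=0: C(9,0)·0.875^0·0.125^9 = 0.0000000
  k=1: C(9,1)·0.875^1·0.125^8 = 0.0000005
  k=2: C(9,2)·0.875^2·0.125^7 = 0.0000131
  k=3: C(9,3)·0.875^3·0.125^6 = 0.0002147
  k=4: C(9,4)·0.875^4·0.125^5 = 0.0022540
Total = 0.0024823

0.00248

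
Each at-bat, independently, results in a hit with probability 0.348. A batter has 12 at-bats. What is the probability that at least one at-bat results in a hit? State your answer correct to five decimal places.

0.99410

P(at least one) = 1 − P(none) = 1 − (1 − 0.348)^12
= 1 − 0.0059016 = 0.9940984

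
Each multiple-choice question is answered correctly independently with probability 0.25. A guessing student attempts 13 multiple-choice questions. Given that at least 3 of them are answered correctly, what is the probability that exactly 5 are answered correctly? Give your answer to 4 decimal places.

X ~ Binomial(13, 0.25). Want P(X=5 | X≥3) = P(X=5) / P(X≥3).
P(X=5) = C(13,5)·0.25^5·0.75^8 = 0.125826
P(X≥3) = 1 − 0.023757 − 0.102948 − 0.205896 = 0.667398
Ratio = 0.125826 / 0.667398 = 0.188531

0.1885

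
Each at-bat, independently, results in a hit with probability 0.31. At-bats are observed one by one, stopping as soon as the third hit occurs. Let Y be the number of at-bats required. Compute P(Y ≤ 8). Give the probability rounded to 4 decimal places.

0.4736

Finishing within 8 at-bats ⇔ at least 3 successes in the first 8. With X ~ Binomial(8, 0.31), P(Y ≤ 8) = 1 − P(X ≤ 2).
  k=0: C(8,0)·0.31^0·0.69^8 = 0.051380
  k=1: C(8,1)·0.31^1·0.69^7 = 0.184670
  k=2: C(8,2)·0.31^2·0.69^6 = 0.290386
1 − 0.526436 = 0.473564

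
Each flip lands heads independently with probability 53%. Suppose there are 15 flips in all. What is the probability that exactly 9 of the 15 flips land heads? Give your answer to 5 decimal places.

0.17802

X ~ Binomial(n=15, p=0.53).
P(X=9) = C(15,9) · p^9 · (1−p)^6
= 5005 · 0.0032998 · 0.010779 = 0.1780222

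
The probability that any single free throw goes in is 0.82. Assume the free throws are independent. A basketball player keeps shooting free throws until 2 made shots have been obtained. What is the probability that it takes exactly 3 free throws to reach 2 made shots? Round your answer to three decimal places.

Y = trial on which the second success occurs; negative binomial, r=2, p=0.82.
P(Y=3) = C(2,1) · p^2 · (1−p)^1
= 2 · 0.6724 · 0.18 = 0.24206

0.242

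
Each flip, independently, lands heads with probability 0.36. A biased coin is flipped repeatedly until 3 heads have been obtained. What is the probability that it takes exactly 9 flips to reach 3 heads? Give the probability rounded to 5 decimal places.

Y = trial on which the third success occurs; negative binomial, r=3, p=0.36.
P(Y=9) = C(8,2) · p^3 · (1−p)^6
= 28 · 0.046656 · 0.068719 = 0.0897729

0.08977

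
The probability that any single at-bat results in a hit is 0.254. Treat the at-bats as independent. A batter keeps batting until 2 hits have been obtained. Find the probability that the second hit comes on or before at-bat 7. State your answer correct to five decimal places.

Finishing within 7 at-bats ⇔ at least 2 successes in the first 7. With X ~ Binomial(7, 0.254), P(Y ≤ 7) = 1 − P(X ≤ 1).
  k=0: C(7,0)·0.254^0·0.746^7 = 0.1285795
  k=1: C(7,1)·0.254^1·0.746^6 = 0.3064536
1 − 0.4350331 = 0.5649669

0.56497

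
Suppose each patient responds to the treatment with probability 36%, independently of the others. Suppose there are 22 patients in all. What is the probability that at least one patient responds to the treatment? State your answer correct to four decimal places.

0.9999

P(at least one) = 1 − P(none) = 1 − (1 − 0.36)^22
= 1 − 0.000054 = 0.999946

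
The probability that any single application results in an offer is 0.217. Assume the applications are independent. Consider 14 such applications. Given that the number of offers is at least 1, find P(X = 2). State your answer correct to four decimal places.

X ~ Binomial(14, 0.217). Want P(X=2 | X≥1) = P(X=2) / P(X≥1).
P(X=2) = C(14,2)·0.217^2·0.783^12 = 0.227563
P(X≥1) = 1 − 0.032559 = 0.967441
Ratio = 0.227563 / 0.967441 = 0.235222

0.2352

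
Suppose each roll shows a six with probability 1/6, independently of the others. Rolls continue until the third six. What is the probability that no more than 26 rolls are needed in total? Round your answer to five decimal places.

Finishing within 26 rolls ⇔ at least 3 successes in the first 26. With X ~ Binomial(26, 0.166667), P(Y ≤ 26) = 1 − P(X ≤ 2).
  k=0: C(26,0)·0.166667^0·0.833333^26 = 0.0087355
  k=1: C(26,1)·0.166667^1·0.833333^25 = 0.0454246
  k=2: C(26,2)·0.166667^2·0.833333^24 = 0.1135615
1 − 0.1677215 = 0.8322785

0.83228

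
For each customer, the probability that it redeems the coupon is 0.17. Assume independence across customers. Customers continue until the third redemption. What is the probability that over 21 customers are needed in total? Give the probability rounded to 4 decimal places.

0.2820

Needing more than 21 customers ⇔ fewer than 3 successes in the first 21. With X ~ Binomial(21, 0.17), P(Y > 21) = P(X ≤ 2).
  k=0: C(21,0)·0.17^0·0.83^21 = 0.019982
  k=1: C(21,1)·0.17^1·0.83^20 = 0.085947
  k=2: C(21,2)·0.17^2·0.83^19 = 0.176036
P(X ≤ 2) = 0.281965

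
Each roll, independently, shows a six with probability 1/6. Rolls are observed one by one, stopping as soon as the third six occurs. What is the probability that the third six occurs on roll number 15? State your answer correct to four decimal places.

0.0473

Y = trial on which the third success occurs; negative binomial, r=3, p=0.166667.
P(Y=15) = C(14,2) · p^3 · (1−p)^12
= 91 · 0.0046296 · 0.11216 = 0.047251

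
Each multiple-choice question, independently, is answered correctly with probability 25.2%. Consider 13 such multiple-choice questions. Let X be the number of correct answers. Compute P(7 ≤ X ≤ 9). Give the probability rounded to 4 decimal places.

0.0252

X ~ Binomial(13, 0.252); P(7 ≤ X ≤ 9) = Σ C(13,k) p^k (1−p)^(13−k) over k:
  k=7: C(13,7)·0.252^7·0.748^6 = 0.019397
  k=8: C(13,8)·0.252^8·0.748^5 = 0.004901
  k=9: C(13,9)·0.252^9·0.748^4 = 0.000917
Total = 0.025215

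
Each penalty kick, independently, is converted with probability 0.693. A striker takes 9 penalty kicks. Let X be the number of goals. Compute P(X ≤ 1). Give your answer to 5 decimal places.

0.00052

X ~ Binomial(9, 0.693); P(X ≤ 1) = Σ C(9,k) p^k (1−p)^(9−k) over k:
  k=0: C(9,0)·0.693^0·0.307^9 = 0.0000242
  k=1: C(9,1)·0.693^1·0.307^8 = 0.0004921
Total = 0.0005164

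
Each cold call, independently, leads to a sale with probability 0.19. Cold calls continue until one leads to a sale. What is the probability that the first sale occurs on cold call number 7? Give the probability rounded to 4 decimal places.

Geometric (trials to first success), p = 0.19.
P(Y = 7) = (1−p)^6 · p = 0.28243 · 0.19 = 0.053662

0.0537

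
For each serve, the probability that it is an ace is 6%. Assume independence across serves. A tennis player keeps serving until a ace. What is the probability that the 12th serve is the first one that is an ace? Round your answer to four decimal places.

0.0304

Geometric (trials to first success), p = 0.06.
P(Y = 12) = (1−p)^11 · p = 0.5063 · 0.06 = 0.030378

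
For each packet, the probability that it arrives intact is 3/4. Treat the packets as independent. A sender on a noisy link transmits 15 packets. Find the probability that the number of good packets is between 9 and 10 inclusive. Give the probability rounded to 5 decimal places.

X ~ Binomial(15, 0.75); P(9 ≤ X ≤ 10) = Σ C(15,k) p^k (1−p)^(15−k) over k:
  k=9: C(15,9)·0.75^9·0.25^6 = 0.0917478
  k=10: C(15,10)·0.75^10·0.25^5 = 0.1651460
Total = 0.2568937

0.25689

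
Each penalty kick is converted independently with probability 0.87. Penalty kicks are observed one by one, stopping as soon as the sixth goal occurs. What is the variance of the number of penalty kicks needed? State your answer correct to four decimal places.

1.0305

Y = total penalty kicks until the sixth success; negative binomial with r=6, p=0.87.
Var(Y) = r(1−p)/p² = 6·0.13 / 0.87² = 1.030519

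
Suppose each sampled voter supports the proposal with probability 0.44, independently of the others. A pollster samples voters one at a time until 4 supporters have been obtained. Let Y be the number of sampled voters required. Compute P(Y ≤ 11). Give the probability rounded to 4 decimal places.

Finishing within 11 sampled voters ⇔ at least 4 successes in the first 11. With X ~ Binomial(11, 0.44), P(Y ≤ 11) = 1 − P(X ≤ 3).
  k=0: C(11,0)·0.44^0·0.56^11 = 0.001699
  k=1: C(11,1)·0.44^1·0.56^10 = 0.014680
  k=2: C(11,2)·0.44^2·0.56^9 = 0.057671
  k=3: C(11,3)·0.44^3·0.56^8 = 0.135940
1 − 0.209990 = 0.790010

0.7900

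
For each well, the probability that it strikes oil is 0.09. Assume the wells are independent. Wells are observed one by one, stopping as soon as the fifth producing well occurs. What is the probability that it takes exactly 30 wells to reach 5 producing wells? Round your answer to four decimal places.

0.0133

Y = trial on which the fifth success occurs; negative binomial, r=5, p=0.09.
P(Y=30) = C(29,4) · p^5 · (1−p)^25
= 23751 · 5.9049e-06 · 0.094631 = 0.013272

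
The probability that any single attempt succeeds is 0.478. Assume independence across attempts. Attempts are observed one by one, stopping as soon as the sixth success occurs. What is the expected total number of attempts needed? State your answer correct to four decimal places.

12.5523

Y = total attempts until the sixth success; negative binomial with r=6, p=0.478.
E[Y] = r / p = 6 / 0.478 = 12.552301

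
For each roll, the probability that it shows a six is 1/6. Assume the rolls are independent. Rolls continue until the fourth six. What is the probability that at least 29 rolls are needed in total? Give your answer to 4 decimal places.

Needing more than 28 rolls ⇔ fewer than 4 successes in the first 28. With X ~ Binomial(28, 0.166667), P(Y > 28) = P(X ≤ 3).
  k=0: C(28,0)·0.166667^0·0.833333^28 = 0.006066
  k=1: C(28,1)·0.166667^1·0.833333^27 = 0.033971
  k=2: C(28,2)·0.166667^2·0.833333^26 = 0.091723
  k=3: C(28,3)·0.166667^3·0.833333^25 = 0.158986
P(X ≤ 3) = 0.290746

0.2907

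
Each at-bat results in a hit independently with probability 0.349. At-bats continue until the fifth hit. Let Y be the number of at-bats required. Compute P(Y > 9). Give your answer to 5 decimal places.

0.82996

Needing more than 9 at-bats ⇔ fewer than 5 successes in the first 9. With X ~ Binomial(9, 0.349), P(Y > 9) = P(X ≤ 4).
  k=0: C(9,0)·0.349^0·0.651^9 = 0.0210005
  k=1: C(9,1)·0.349^1·0.651^8 = 0.1013248
  k=2: C(9,2)·0.349^2·0.651^7 = 0.2172803
  k=3: C(9,3)·0.349^3·0.651^6 = 0.2717950
  k=4: C(9,4)·0.349^4·0.651^5 = 0.2185633
P(X ≤ 4) = 0.8299638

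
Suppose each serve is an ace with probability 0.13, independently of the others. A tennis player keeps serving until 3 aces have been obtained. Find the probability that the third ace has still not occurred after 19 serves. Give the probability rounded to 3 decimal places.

Needing more than 19 serves ⇔ fewer than 3 successes in the first 19. With X ~ Binomial(19, 0.13), P(Y > 19) = P(X ≤ 2).
  k=0: C(19,0)·0.13^0·0.87^19 = 0.07094
  k=1: C(19,1)·0.13^1·0.87^18 = 0.20139
  k=2: C(19,2)·0.13^2·0.87^17 = 0.27084
P(X ≤ 2) = 0.54317

0.543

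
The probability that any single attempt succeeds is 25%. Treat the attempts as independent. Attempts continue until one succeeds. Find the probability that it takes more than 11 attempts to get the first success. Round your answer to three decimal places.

0.042

Y = number of attempts to the first success; geometric, p = 0.25.
P(Y > 11) = P(first 11 all fail) = (1−p)^11 = 0.04224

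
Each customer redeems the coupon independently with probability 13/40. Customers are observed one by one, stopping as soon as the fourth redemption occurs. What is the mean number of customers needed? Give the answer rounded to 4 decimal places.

12.3077

Y = total customers until the fourth success; negative binomial with r=4, p=0.325.
E[Y] = r / p = 4 / 0.325 = 12.307692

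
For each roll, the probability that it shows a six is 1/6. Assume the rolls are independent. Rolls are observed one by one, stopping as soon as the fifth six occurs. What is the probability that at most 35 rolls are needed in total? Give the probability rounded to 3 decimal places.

0.716

Finishing within 35 rolls ⇔ at least 5 successes in the first 35. With X ~ Binomial(35, 0.166667), P(Y ≤ 35) = 1 − P(X ≤ 4).
  k=0: C(35,0)·0.166667^0·0.833333^35 = 0.00169
  k=1: C(35,1)·0.166667^1·0.833333^34 = 0.01185
  k=2: C(35,2)·0.166667^2·0.833333^33 = 0.04029
  k=3: C(35,3)·0.166667^3·0.833333^32 = 0.08865
  k=4: C(35,4)·0.166667^4·0.833333^31 = 0.14183
1 − 0.28432 = 0.71568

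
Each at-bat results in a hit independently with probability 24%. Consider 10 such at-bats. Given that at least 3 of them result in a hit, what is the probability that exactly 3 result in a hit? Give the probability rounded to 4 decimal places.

0.5469

X ~ Binomial(10, 0.24). Want P(X=3 | X≥3) = P(X=3) / P(X≥3).
P(X=3) = C(10,3)·0.24^3·0.76^7 = 0.242946
P(X≥3) = 1 − 0.064289 − 0.203018 − 0.288499 = 0.444195
Ratio = 0.242946 / 0.444195 = 0.546936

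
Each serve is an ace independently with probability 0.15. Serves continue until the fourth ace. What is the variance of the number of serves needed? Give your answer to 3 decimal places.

151.111

Y = total serves until the fourth success; negative binomial with r=4, p=0.15.
Var(Y) = r(1−p)/p² = 4·0.85 / 0.15² = 151.11111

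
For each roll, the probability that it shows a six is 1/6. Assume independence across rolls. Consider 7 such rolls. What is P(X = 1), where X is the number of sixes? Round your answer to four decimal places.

0.3907

X ~ Binomial(n=7, p=0.166667).
P(X=1) = C(7,1) · p^1 · (1−p)^6
= 7 · 0.16667 · 0.3349 = 0.390714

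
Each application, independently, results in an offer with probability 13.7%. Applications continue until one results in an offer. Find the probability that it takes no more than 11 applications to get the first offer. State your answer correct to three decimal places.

0.802

Y = number of applications to the first success; geometric, p = 0.137.
P(Y ≤ 11) = 1 − (1−p)^11 = 1 − 0.19775 = 0.80225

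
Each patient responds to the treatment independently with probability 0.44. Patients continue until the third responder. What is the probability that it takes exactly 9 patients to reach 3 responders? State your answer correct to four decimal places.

Y = trial on which the third success occurs; negative binomial, r=3, p=0.44.
P(Y=9) = C(8,2) · p^3 · (1−p)^6
= 28 · 0.085184 · 0.030841 = 0.073560

0.0736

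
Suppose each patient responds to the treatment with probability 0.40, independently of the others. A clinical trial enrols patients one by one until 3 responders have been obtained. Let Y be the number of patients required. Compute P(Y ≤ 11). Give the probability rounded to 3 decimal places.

0.881

Finishing within 11 patients ⇔ at least 3 successes in the first 11. With X ~ Binomial(11, 0.40), P(Y ≤ 11) = 1 − P(X ≤ 2).
  k=0: C(11,0)·0.40^0·0.60^11 = 0.00363
  k=1: C(11,1)·0.40^1·0.60^10 = 0.02661
  k=2: C(11,2)·0.40^2·0.60^9 = 0.08868
1 − 0.11892 = 0.88108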